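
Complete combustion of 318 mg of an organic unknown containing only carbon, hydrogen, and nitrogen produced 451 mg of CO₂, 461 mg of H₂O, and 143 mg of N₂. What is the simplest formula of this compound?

CH5N

mol C = 0.451 g CO₂ ÷ 44.009 g/mol = 0.01025 mol
mol H = 2 × 0.461 g H₂O ÷ 18.015 g/mol = 0.05118 mol
mol N = 2 × 0.143 g N₂ ÷ 28.014 g/mol = 0.01021 mol
Divide by the smallest (0.01021 mol): C 1.004, H 5.013, N 1.000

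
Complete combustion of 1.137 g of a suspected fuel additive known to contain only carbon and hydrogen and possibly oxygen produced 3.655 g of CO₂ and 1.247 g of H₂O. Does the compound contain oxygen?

mol C = 3.655 g CO₂ ÷ 44.009 g/mol = 0.083051 mol
mol H = 2 × 1.247 g H₂O ÷ 18.015 g/mol = 0.13844 mol
C and H together account for 1.1371 g — essentially the entire 1.137 g sample — so the compound contains no oxygen.

no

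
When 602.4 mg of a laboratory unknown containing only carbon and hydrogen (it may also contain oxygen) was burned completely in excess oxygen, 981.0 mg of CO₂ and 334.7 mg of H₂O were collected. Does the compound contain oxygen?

yes

mol C = 0.9810 g CO₂ ÷ 44.009 g/mol = 0.022291 mol
mol H = 2 × 0.3347 g H₂O ÷ 18.015 g/mol = 0.037158 mol
C and H account for only 0.30519 g of the 0.6024 g sample; the remaining 0.29721 g must be oxygen.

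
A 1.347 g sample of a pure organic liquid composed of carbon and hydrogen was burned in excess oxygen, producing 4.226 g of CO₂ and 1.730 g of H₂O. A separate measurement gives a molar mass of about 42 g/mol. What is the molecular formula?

mol C = 4.226 g CO₂ ÷ 44.009 g/mol = 0.096026 mol
mol H = 2 × 1.730 g H₂O ÷ 18.015 g/mol = 0.19206 mol
Divide by the smallest (0.096026 mol): C 1.000, H 2.000
Empirical formula: CH2
Empirical-formula mass = 14.03 g/mol; 42 ÷ 14.03 ≈ 3, so the molecular formula is C3H6.

C3H6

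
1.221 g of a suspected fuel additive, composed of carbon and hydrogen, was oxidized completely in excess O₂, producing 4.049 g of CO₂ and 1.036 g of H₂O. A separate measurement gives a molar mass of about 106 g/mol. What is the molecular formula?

mol C = 4.049 g CO₂ ÷ 44.009 g/mol = 0.092004 mol
mol H = 2 × 1.036 g H₂O ÷ 18.015 g/mol = 0.11502 mol
Divide by the smallest (0.092004 mol): C 1.000, H 1.250
Multiplying each by 4 gives whole numbers: C 4.00, H 5.00
Empirical formula: C4H5
Empirical-formula mass = 53.08 g/mol; 106 ÷ 53.08 ≈ 2, so the molecular formula is C8H10.

C8H10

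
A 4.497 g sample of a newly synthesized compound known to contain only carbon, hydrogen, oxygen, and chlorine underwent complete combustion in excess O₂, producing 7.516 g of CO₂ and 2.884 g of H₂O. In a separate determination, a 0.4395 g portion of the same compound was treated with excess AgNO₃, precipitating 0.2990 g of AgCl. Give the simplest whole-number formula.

C8H15ClO4

mol C = 7.516 g CO₂ ÷ 44.009 g/mol = 0.17078 mol
mol H = 2 × 2.884 g H₂O ÷ 18.015 g/mol = 0.32018 mol
From the AgCl data: mol Cl per gram of compound = (0.2990 ÷ 143.318) ÷ 0.4395 = 0.0047469 mol/g, so in the 4.497 g combustion sample mol Cl = 0.021347 mol
mass O = 4.497 − (2.0513 + 0.32274 + 0.75675) = 1.3662 g → mol O = 1.3662 ÷ 15.999 = 0.085395 mol
Divide by the smallest (0.021347 mol): C 8.000, H 14.999, Cl 1.000, O 4.000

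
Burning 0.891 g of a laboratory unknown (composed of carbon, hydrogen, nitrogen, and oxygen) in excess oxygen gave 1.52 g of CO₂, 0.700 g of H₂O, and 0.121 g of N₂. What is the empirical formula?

C4H9NO2

mol C = 1.52 g CO₂ ÷ 44.009 g/mol = 0.03454 mol
mol H = 2 × 0.700 g H₂O ÷ 18.015 g/mol = 0.07771 mol
mol N = 2 × 0.121 g N₂ ÷ 28.014 g/mol = 0.008639 mol
mass O = 0.891 − (0.4148 + 0.07833 + 0.1210) = 0.2768 g → mol O = 0.2768 ÷ 15.999 = 0.01730 mol
Divide by the smallest (0.008639 mol): C 3.998, H 8.996, N 1.000, O 2.003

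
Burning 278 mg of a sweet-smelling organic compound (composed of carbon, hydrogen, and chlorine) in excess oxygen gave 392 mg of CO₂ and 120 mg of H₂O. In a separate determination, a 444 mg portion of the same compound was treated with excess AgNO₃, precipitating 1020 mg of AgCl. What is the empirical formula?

mol C = 0.392 g CO₂ ÷ 44.009 g/mol = 0.008907 mol
mol H = 2 × 0.120 g H₂O ÷ 18.015 g/mol = 0.01332 mol
From the AgCl data: mol Cl per gram of compound = (1.02 ÷ 143.318) ÷ 0.444 = 0.01603 mol/g, so in the 0.278 g combustion sample mol Cl = 0.004456 mol
Divide by the smallest (0.004456 mol): C 1.999, H 2.990, Cl 1.000

C2H3Cl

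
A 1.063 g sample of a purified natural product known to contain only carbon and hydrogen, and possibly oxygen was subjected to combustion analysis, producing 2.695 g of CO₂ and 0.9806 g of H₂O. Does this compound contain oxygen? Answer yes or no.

mol C = 2.695 g CO₂ ÷ 44.009 g/mol = 0.061237 mol
mol H = 2 × 0.9806 g H₂O ÷ 18.015 g/mol = 0.10886 mol
C and H account for only 0.84526 g of the 1.063 g sample; the remaining 0.21774 g must be oxygen.

yes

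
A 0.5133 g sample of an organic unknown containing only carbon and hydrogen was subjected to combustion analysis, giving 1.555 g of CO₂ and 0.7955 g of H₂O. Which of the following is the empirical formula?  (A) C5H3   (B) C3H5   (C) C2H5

mol C = 1.555 g CO₂ ÷ 44.009 g/mol = 0.035334 mol
mol H = 2 × 0.7955 g H₂O ÷ 18.015 g/mol = 0.088315 mol
Divide by the smallest (0.035334 mol): C 1.000, H 2.499
Multiplying each by 2 gives whole numbers: C 2.00, H 5.00

(C) C2H5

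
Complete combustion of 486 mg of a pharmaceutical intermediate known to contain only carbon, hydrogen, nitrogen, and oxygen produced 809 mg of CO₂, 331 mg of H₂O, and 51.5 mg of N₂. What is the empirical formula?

C5H10NO3

mol C = 0.809 g CO₂ ÷ 44.009 g/mol = 0.01838 mol
mol H = 2 × 0.331 g H₂O ÷ 18.015 g/mol = 0.03675 mol
mol N = 2 × 0.0515 g N₂ ÷ 28.014 g/mol = 0.003677 mol
mass O = 0.486 − (0.2208 + 0.03704 + 0.05150) = 0.1767 g → mol O = 0.1767 ÷ 15.999 = 0.01104 mol
Divide by the smallest (0.003677 mol): C 5.000, H 9.995, N 1.000, O 3.003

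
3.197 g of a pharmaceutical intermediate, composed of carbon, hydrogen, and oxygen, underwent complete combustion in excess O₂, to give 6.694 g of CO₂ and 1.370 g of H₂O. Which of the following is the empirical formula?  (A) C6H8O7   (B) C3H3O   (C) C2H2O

mol C = 6.694 g CO₂ ÷ 44.009 g/mol = 0.15211 mol
mol H = 2 × 1.370 g H₂O ÷ 18.015 g/mol = 0.15210 mol
mass O = 3.197 − (1.8269 + 0.15331) = 1.2168 g → mol O = 1.2168 ÷ 15.999 = 0.076052 mol
Divide by the smallest (0.076052 mol): C 2.000, H 2.000, O 1.000

(C) C2H2O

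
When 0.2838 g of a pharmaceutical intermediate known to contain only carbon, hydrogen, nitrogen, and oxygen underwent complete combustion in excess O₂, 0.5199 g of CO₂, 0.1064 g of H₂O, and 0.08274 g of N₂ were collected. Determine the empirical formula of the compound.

mol C = 0.5199 g CO₂ ÷ 44.009 g/mol = 0.011813 mol
mol H = 2 × 0.1064 g H₂O ÷ 18.015 g/mol = 0.011812 mol
mol N = 2 × 0.08274 g N₂ ÷ 28.014 g/mol = 0.0059070 mol
mass O = 0.2838 − (0.14189 + 0.011907 + 0.082740) = 0.047261 g → mol O = 0.047261 ÷ 15.999 = 0.0029540 mol
Divide by the smallest (0.0029540 mol): C 3.999, H 3.999, N 2.000, O 1.000

C4H4N2O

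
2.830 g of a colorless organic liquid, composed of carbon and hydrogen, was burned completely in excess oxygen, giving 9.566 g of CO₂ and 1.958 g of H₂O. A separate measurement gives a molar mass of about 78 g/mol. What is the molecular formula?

mol C = 9.566 g CO₂ ÷ 44.009 g/mol = 0.21736 mol
mol H = 2 × 1.958 g H₂O ÷ 18.015 g/mol = 0.21737 mol
Divide by the smallest (0.21736 mol): C 1.000, H 1.000
Empirical formula: CH
Empirical-formula mass = 13.02 g/mol; 78 ÷ 13.02 ≈ 6, so the molecular formula is C6H6.

C6H6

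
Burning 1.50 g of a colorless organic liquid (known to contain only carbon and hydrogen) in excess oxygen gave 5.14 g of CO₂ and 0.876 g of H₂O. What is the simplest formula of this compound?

mol C = 5.14 g CO₂ ÷ 44.009 g/mol = 0.1168 mol
mol H = 2 × 0.876 g H₂O ÷ 18.015 g/mol = 0.09725 mol
Divide by the smallest (0.09725 mol): C 1.201, H 1.000
Multiplying each by 5 gives whole numbers: C 6.00, H 5.00

C6H5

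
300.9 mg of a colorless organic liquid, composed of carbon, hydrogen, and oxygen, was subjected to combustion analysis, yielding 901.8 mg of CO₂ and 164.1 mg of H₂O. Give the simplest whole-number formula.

mol C = 0.9018 g CO₂ ÷ 44.009 g/mol = 0.020491 mol
mol H = 2 × 0.1641 g H₂O ÷ 18.015 g/mol = 0.018218 mol
mass O = 0.3009 − (0.24612 + 0.018364) = 0.036416 g → mol O = 0.036416 ÷ 15.999 = 0.0022761 mol
Divide by the smallest (0.0022761 mol): C 9.003, H 8.004, O 1.000

C9H8O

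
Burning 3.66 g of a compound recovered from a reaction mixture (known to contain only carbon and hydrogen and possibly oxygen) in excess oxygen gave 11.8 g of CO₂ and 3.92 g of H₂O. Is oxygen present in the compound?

no

mol C = 11.8 g CO₂ ÷ 44.009 g/mol = 0.2681 mol
mol H = 2 × 3.92 g H₂O ÷ 18.015 g/mol = 0.4352 mol
C and H together account for 3.659 g — essentially the entire 3.66 g sample — so the compound contains no oxygen.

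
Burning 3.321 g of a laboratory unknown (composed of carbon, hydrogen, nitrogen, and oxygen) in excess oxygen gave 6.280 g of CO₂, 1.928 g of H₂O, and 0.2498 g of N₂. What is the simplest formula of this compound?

mol C = 6.280 g CO₂ ÷ 44.009 g/mol = 0.14270 mol
mol H = 2 × 1.928 g H₂O ÷ 18.015 g/mol = 0.21404 mol
mol N = 2 × 0.2498 g N₂ ÷ 28.014 g/mol = 0.017834 mol
mass O = 3.321 − (1.7139 + 0.21576 + 0.24980) = 1.1415 g → mol O = 1.1415 ÷ 15.999 = 0.071348 mol
Divide by the smallest (0.017834 mol): C 8.001, H 12.002, N 1.000, O 4.001

C8H12NO4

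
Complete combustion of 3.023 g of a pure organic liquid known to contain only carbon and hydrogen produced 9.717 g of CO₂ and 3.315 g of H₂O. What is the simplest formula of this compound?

mol C = 9.717 g CO₂ ÷ 44.009 g/mol = 0.22080 mol
mol H = 2 × 3.315 g H₂O ÷ 18.015 g/mol = 0.36803 mol
Divide by the smallest (0.22080 mol): C 1.000, H 1.667
Multiplying each by 3 gives whole numbers: C 3.00, H 5.00

C3H5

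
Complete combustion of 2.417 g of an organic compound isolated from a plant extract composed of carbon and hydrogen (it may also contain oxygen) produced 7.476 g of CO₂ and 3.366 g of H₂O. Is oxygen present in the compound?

no

mol C = 7.476 g CO₂ ÷ 44.009 g/mol = 0.16987 mol
mol H = 2 × 3.366 g H₂O ÷ 18.015 g/mol = 0.37369 mol
C and H together account for 2.4170 g — essentially the entire 2.417 g sample — so the compound contains no oxygen.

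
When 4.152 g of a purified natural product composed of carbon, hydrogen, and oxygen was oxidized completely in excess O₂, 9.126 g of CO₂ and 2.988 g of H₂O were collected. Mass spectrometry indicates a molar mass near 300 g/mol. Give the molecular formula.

C15H24O6

mol C = 9.126 g CO₂ ÷ 44.009 g/mol = 0.20737 mol
mol H = 2 × 2.988 g H₂O ÷ 18.015 g/mol = 0.33172 mol
mass O = 4.152 − (2.4907 + 0.33438) = 1.3269 g → mol O = 1.3269 ÷ 15.999 = 0.082939 mol
Divide by the smallest (0.082939 mol): C 2.500, H 4.000, O 1.000
Multiplying each by 2 gives whole numbers: C 5.00, H 8.00, O 2.00
Empirical formula: C5H8O2
Empirical-formula mass = 100.12 g/mol; 300 ÷ 100.12 ≈ 3, so the molecular formula is C15H24O6.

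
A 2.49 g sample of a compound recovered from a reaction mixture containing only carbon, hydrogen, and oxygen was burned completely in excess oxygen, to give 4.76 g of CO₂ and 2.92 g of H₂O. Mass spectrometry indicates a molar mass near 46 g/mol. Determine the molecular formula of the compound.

C2H6O

mol C = 4.76 g CO₂ ÷ 44.009 g/mol = 0.1082 mol
mol H = 2 × 2.92 g H₂O ÷ 18.015 g/mol = 0.3242 mol
mass O = 2.49 − (1.299 + 0.3268) = 0.8641 g → mol O = 0.8641 ÷ 15.999 = 0.05401 mol
Divide by the smallest (0.05401 mol): C 2.003, H 6.002, O 1.000
Empirical formula: C2H6O
Empirical-formula mass = 46.07 g/mol; 46 ÷ 46.07 ≈ 1, so the molecular formula is C2H6O.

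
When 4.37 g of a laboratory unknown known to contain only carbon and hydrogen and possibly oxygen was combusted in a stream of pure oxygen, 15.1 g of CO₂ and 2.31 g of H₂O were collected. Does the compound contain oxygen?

no

mol C = 15.1 g CO₂ ÷ 44.009 g/mol = 0.3431 mol
mol H = 2 × 2.31 g H₂O ÷ 18.015 g/mol = 0.2565 mol
C and H together account for 4.380 g — essentially the entire 4.37 g sample — so the compound contains no oxygen.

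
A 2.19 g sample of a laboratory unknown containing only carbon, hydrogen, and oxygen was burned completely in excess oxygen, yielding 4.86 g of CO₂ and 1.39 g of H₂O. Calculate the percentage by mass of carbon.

60.6%

mol C = 4.86 g CO₂ ÷ 44.009 g/mol = 0.1104 mol
mol H = 2 × 1.39 g H₂O ÷ 18.015 g/mol = 0.1543 mol
mass O = 2.19 − (1.326 + 0.1556) = 0.7081 g → mol O = 0.7081 ÷ 15.999 = 0.04426 mol
mass % C = 1.326 g ÷ 2.19 g × 100%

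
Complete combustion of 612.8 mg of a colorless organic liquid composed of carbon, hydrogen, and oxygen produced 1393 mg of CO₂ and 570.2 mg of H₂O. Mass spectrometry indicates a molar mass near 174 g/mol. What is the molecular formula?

mol C = 1.393 g CO₂ ÷ 44.009 g/mol = 0.031653 mol
mol H = 2 × 0.5702 g H₂O ÷ 18.015 g/mol = 0.063303 mol
mass O = 0.6128 − (0.38018 + 0.063809) = 0.16881 g → mol O = 0.16881 ÷ 15.999 = 0.010551 mol
Divide by the smallest (0.010551 mol): C 3.000, H 5.999, O 1.000
Empirical formula: C3H6O
Empirical-formula mass = 58.08 g/mol; 174 ÷ 58.08 ≈ 3, so the molecular formula is C9H18O3.

C9H18O3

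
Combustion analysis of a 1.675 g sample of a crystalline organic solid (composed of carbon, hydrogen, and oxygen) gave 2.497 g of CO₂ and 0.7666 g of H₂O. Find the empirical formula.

mol C = 2.497 g CO₂ ÷ 44.009 g/mol = 0.056738 mol
mol H = 2 × 0.7666 g H₂O ÷ 18.015 g/mol = 0.085107 mol
mass O = 1.675 − (0.68148 + 0.085788) = 0.90773 g → mol O = 0.90773 ÷ 15.999 = 0.056737 mol
Divide by the smallest (0.056737 mol): C 1.000, H 1.500, O 1.000
Multiplying each by 2 gives whole numbers: C 2.00, H 3.00, O 2.00

C2H3O2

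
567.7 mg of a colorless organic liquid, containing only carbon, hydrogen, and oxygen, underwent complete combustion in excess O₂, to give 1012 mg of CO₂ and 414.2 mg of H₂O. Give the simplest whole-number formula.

C3H6O2

mol C = 1.012 g CO₂ ÷ 44.009 g/mol = 0.022995 mol
mol H = 2 × 0.4142 g H₂O ÷ 18.015 g/mol = 0.045984 mol
mass O = 0.5677 − (0.27620 + 0.046352) = 0.24515 g → mol O = 0.24515 ÷ 15.999 = 0.015323 mol
Divide by the smallest (0.015323 mol): C 1.501, H 3.001, O 1.000
Multiplying each by 2 gives whole numbers: C 3.00, H 6.00, O 2.00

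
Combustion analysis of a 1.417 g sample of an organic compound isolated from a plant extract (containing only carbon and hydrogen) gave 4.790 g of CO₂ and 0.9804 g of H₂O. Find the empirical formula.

CH

mol C = 4.790 g CO₂ ÷ 44.009 g/mol = 0.10884 mol
mol H = 2 × 0.9804 g H₂O ÷ 18.015 g/mol = 0.10884 mol
Divide by the smallest (0.10884 mol): C 1.000, H 1.000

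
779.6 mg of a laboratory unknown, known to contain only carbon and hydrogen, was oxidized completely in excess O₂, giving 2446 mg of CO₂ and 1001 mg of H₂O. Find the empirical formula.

mol C = 2.446 g CO₂ ÷ 44.009 g/mol = 0.055580 mol
mol H = 2 × 1.001 g H₂O ÷ 18.015 g/mol = 0.11113 mol
Divide by the smallest (0.055580 mol): C 1.000, H 1.999

CH2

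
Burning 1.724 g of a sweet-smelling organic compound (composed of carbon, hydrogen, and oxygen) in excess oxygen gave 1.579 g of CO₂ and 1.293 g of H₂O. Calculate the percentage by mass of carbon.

25.00%

mol C = 1.579 g CO₂ ÷ 44.009 g/mol = 0.035879 mol
mol H = 2 × 1.293 g H₂O ÷ 18.015 g/mol = 0.14355 mol
mass O = 1.724 − (0.43094 + 0.14470) = 1.1484 g → mol O = 1.1484 ÷ 15.999 = 0.071777 mol
mass % C = 0.43094 g ÷ 1.724 g × 100%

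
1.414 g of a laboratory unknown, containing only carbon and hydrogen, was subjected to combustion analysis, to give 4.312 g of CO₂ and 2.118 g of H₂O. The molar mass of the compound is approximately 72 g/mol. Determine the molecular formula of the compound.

mol C = 4.312 g CO₂ ÷ 44.009 g/mol = 0.097980 mol
mol H = 2 × 2.118 g H₂O ÷ 18.015 g/mol = 0.23514 mol
Divide by the smallest (0.097980 mol): C 1.000, H 2.400
Multiplying each by 5 gives whole numbers: C 5.00, H 12.00
Empirical formula: C5H12
Empirical-formula mass = 72.15 g/mol; 72 ÷ 72.15 ≈ 1, so the molecular formula is C5H12.

C5H12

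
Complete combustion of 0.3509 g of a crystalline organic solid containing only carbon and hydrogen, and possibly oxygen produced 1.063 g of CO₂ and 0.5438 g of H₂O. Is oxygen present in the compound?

mol C = 1.063 g CO₂ ÷ 44.009 g/mol = 0.024154 mol
mol H = 2 × 0.5438 g H₂O ÷ 18.015 g/mol = 0.060372 mol
C and H together account for 0.35097 g — essentially the entire 0.3509 g sample — so the compound contains no oxygen.

no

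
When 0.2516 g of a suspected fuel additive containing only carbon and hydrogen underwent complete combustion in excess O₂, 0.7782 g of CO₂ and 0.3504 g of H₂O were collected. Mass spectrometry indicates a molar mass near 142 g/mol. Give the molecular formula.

C10H22

mol C = 0.7782 g CO₂ ÷ 44.009 g/mol = 0.017683 mol
mol H = 2 × 0.3504 g H₂O ÷ 18.015 g/mol = 0.038901 mol
Divide by the smallest (0.017683 mol): C 1.000, H 2.200
Multiplying each by 5 gives whole numbers: C 5.00, H 11.00
Empirical formula: C5H11
Empirical-formula mass = 71.14 g/mol; 142 ÷ 71.14 ≈ 2, so the molecular formula is C10H22.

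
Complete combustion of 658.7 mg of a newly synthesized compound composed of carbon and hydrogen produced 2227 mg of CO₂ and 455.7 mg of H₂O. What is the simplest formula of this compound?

mol C = 2.227 g CO₂ ÷ 44.009 g/mol = 0.050603 mol
mol H = 2 × 0.4557 g H₂O ÷ 18.015 g/mol = 0.050591 mol
Divide by the smallest (0.050591 mol): C 1.000, H 1.000

CH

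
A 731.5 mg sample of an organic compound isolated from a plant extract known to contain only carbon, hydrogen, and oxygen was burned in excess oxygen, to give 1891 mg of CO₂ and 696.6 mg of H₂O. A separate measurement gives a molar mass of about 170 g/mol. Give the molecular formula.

mol C = 1.891 g CO₂ ÷ 44.009 g/mol = 0.042968 mol
mol H = 2 × 0.6966 g H₂O ÷ 18.015 g/mol = 0.077336 mol
mass O = 0.7315 − (0.51609 + 0.077954) = 0.13745 g → mol O = 0.13745 ÷ 15.999 = 0.0085912 mol
Divide by the smallest (0.0085912 mol): C 5.001, H 9.002, O 1.000
Empirical formula: C5H9O
Empirical-formula mass = 85.13 g/mol; 170 ÷ 85.13 ≈ 2, so the molecular formula is C10H18O2.

C10H18O2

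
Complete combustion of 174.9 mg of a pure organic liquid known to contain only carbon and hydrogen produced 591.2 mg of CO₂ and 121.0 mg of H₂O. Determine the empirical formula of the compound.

CH

mol C = 0.5912 g CO₂ ÷ 44.009 g/mol = 0.013434 mol
mol H = 2 × 0.1210 g H₂O ÷ 18.015 g/mol = 0.013433 mol
Divide by the smallest (0.013433 mol): C 1.000, H 1.000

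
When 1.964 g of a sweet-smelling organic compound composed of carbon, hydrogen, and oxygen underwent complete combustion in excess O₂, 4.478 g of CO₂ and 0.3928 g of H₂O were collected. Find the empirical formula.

mol C = 4.478 g CO₂ ÷ 44.009 g/mol = 0.10175 mol
mol H = 2 × 0.3928 g H₂O ÷ 18.015 g/mol = 0.043608 mol
mass O = 1.964 − (1.2221 + 0.043957) = 0.69790 g → mol O = 0.69790 ÷ 15.999 = 0.043622 mol
Divide by the smallest (0.043608 mol): C 2.333, H 1.000, O 1.000
Multiplying each by 3 gives whole numbers: C 7.00, H 3.00, O 3.00

C7H3O3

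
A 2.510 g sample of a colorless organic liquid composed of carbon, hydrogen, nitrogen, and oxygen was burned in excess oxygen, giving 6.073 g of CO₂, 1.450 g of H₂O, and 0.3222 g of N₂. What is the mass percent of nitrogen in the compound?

12.84%

mol C = 6.073 g CO₂ ÷ 44.009 g/mol = 0.13799 mol
mol H = 2 × 1.450 g H₂O ÷ 18.015 g/mol = 0.16098 mol
mol N = 2 × 0.3222 g N₂ ÷ 28.014 g/mol = 0.023003 mol
mass O = 2.510 − (1.6575 + 0.16226 + 0.32220) = 0.36808 g → mol O = 0.36808 ÷ 15.999 = 0.023007 mol
mass % N = 0.32220 g ÷ 2.510 g × 100%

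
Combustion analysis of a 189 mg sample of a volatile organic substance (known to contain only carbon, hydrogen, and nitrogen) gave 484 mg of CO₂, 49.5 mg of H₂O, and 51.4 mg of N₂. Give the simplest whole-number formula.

C6H3N2

mol C = 0.484 g CO₂ ÷ 44.009 g/mol = 0.01100 mol
mol H = 2 × 0.0495 g H₂O ÷ 18.015 g/mol = 0.005495 mol
mol N = 2 × 0.0514 g N₂ ÷ 28.014 g/mol = 0.003670 mol
Divide by the smallest (0.003670 mol): C 2.997, H 1.498, N 1.000
Multiplying each by 2 gives whole numbers: C 5.99, H 3.00, N 2.00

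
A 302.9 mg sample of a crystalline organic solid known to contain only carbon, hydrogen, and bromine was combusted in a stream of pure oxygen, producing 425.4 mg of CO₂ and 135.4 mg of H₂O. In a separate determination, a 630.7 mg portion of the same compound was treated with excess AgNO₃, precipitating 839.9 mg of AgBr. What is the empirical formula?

mol C = 0.4254 g CO₂ ÷ 44.009 g/mol = 0.0096662 mol
mol H = 2 × 0.1354 g H₂O ÷ 18.015 g/mol = 0.015032 mol
From the AgBr data: mol Br per gram of compound = (0.8399 ÷ 187.772) ÷ 0.6307 = 0.0070921 mol/g, so in the 0.3029 g combustion sample mol Br = 0.0021482 mol
Divide by the smallest (0.0021482 mol): C 4.500, H 6.997, Br 1.000
Multiplying each by 2 gives whole numbers: C 9.00, H 13.99, Br 2.00

C9H14Br2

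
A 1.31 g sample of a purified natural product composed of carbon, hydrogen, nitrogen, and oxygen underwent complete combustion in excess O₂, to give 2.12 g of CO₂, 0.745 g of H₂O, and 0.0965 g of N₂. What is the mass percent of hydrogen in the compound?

mol C = 2.12 g CO₂ ÷ 44.009 g/mol = 0.04817 mol
mol H = 2 × 0.745 g H₂O ÷ 18.015 g/mol = 0.08271 mol
mol N = 2 × 0.0965 g N₂ ÷ 28.014 g/mol = 0.006889 mol
mass O = 1.31 − (0.5786 + 0.08337 + 0.09650) = 0.5515 g → mol O = 0.5515 ÷ 15.999 = 0.03447 mol
mass % H = 0.08337 g ÷ 1.31 g × 100%

6.4%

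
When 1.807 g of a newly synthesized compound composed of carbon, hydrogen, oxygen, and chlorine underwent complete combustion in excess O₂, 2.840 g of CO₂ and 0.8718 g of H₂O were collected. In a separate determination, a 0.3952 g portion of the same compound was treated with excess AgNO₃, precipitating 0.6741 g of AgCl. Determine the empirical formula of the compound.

mol C = 2.840 g CO₂ ÷ 44.009 g/mol = 0.064532 mol
mol H = 2 × 0.8718 g H₂O ÷ 18.015 g/mol = 0.096786 mol
From the AgCl data: mol Cl per gram of compound = (0.6741 ÷ 143.318) ÷ 0.3952 = 0.011902 mol/g, so in the 1.807 g combustion sample mol Cl = 0.021506 mol
mass O = 1.807 − (0.77510 + 0.097560 + 0.76240) = 0.17195 g → mol O = 0.17195 ÷ 15.999 = 0.010747 mol
Divide by the smallest (0.010747 mol): C 6.005, H 9.006, Cl 2.001, O 1.000

C6H9Cl2O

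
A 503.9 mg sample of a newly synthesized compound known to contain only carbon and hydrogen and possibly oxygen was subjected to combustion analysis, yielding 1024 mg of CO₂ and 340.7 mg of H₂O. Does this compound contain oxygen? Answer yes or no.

mol C = 1.024 g CO₂ ÷ 44.009 g/mol = 0.023268 mol
mol H = 2 × 0.3407 g H₂O ÷ 18.015 g/mol = 0.037824 mol
C and H account for only 0.31760 g of the 0.5039 g sample; the remaining 0.18630 g must be oxygen.

yes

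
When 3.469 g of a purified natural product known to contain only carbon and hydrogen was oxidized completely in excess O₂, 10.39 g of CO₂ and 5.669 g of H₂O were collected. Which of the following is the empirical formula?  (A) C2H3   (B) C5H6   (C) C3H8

mol C = 10.39 g CO₂ ÷ 44.009 g/mol = 0.23609 mol
mol H = 2 × 5.669 g H₂O ÷ 18.015 g/mol = 0.62936 mol
Divide by the smallest (0.23609 mol): C 1.000, H 2.666
Multiplying each by 3 gives whole numbers: C 3.00, H 8.00

(C) C3H8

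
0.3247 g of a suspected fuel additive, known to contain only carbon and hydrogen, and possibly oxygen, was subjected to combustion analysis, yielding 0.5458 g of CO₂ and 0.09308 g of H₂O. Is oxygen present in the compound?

mol C = 0.5458 g CO₂ ÷ 44.009 g/mol = 0.012402 mol
mol H = 2 × 0.09308 g H₂O ÷ 18.015 g/mol = 0.010334 mol
C and H account for only 0.15938 g of the 0.3247 g sample; the remaining 0.16532 g must be oxygen.

yes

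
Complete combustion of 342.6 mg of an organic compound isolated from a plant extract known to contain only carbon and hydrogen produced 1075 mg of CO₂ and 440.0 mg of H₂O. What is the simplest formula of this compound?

mol C = 1.075 g CO₂ ÷ 44.009 g/mol = 0.024427 mol
mol H = 2 × 0.4400 g H₂O ÷ 18.015 g/mol = 0.048848 mol
Divide by the smallest (0.024427 mol): C 1.000, H 2.000

CH2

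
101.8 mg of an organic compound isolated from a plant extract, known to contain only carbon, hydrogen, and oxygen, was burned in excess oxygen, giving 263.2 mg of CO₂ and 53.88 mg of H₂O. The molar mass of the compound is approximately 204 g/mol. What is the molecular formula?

mol C = 0.2632 g CO₂ ÷ 44.009 g/mol = 0.0059806 mol
mol H = 2 × 0.05388 g H₂O ÷ 18.015 g/mol = 0.0059817 mol
mass O = 0.1018 − (0.071833 + 0.0060295) = 0.023938 g → mol O = 0.023938 ÷ 15.999 = 0.0014962 mol
Divide by the smallest (0.0014962 mol): C 3.997, H 3.998, O 1.000
Empirical formula: C4H4O
Empirical-formula mass = 68.08 g/mol; 204 ÷ 68.08 ≈ 3, so the molecular formula is C12H12O3.

C12H12O3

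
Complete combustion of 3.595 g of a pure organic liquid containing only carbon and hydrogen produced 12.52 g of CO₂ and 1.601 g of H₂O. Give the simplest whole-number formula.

mol C = 12.52 g CO₂ ÷ 44.009 g/mol = 0.28449 mol
mol H = 2 × 1.601 g H₂O ÷ 18.015 g/mol = 0.17774 mol
Divide by the smallest (0.17774 mol): C 1.601, H 1.000
Multiplying each by 5 gives whole numbers: C 8.00, H 5.00

C8H5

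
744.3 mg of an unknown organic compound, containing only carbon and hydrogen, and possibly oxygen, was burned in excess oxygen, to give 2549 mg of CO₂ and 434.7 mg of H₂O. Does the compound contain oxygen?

no

mol C = 2.549 g CO₂ ÷ 44.009 g/mol = 0.057920 mol
mol H = 2 × 0.4347 g H₂O ÷ 18.015 g/mol = 0.048260 mol
C and H together account for 0.74432 g — essentially the entire 0.7443 g sample — so the compound contains no oxygen.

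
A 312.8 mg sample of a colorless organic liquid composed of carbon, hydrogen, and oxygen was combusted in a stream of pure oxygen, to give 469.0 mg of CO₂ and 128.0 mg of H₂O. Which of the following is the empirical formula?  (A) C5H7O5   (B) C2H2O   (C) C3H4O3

(C) C3H4O3

mol C = 0.4690 g CO₂ ÷ 44.009 g/mol = 0.010657 mol
mol H = 2 × 0.1280 g H₂O ÷ 18.015 g/mol = 0.014210 mol
mass O = 0.3128 − (0.12800 + 0.014324) = 0.17048 g → mol O = 0.17048 ÷ 15.999 = 0.010655 mol
Divide by the smallest (0.010655 mol): C 1.000, H 1.334, O 1.000
Multiplying each by 3 gives whole numbers: C 3.00, H 4.00, O 3.00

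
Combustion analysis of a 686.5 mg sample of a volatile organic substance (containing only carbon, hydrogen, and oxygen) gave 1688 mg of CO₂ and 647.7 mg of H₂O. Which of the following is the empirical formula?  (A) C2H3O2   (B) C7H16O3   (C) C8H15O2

mol C = 1.688 g CO₂ ÷ 44.009 g/mol = 0.038356 mol
mol H = 2 × 0.6477 g H₂O ÷ 18.015 g/mol = 0.071907 mol
mass O = 0.6865 − (0.46069 + 0.072482) = 0.15333 g → mol O = 0.15333 ÷ 15.999 = 0.0095835 mol
Divide by the smallest (0.0095835 mol): C 4.002, H 7.503, O 1.000
Multiplying each by 2 gives whole numbers: C 8.00, H 15.01, O 2.00

(C) C8H15O2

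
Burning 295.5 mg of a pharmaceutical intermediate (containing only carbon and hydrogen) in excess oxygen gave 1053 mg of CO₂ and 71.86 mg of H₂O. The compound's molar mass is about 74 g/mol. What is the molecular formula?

mol C = 1.053 g CO₂ ÷ 44.009 g/mol = 0.023927 mol
mol H = 2 × 0.07186 g H₂O ÷ 18.015 g/mol = 0.0079778 mol
Divide by the smallest (0.0079778 mol): C 2.999, H 1.000
Empirical formula: C3H
Empirical-formula mass = 37.04 g/mol; 74 ÷ 37.04 ≈ 2, so the molecular formula is C6H2.

C6H2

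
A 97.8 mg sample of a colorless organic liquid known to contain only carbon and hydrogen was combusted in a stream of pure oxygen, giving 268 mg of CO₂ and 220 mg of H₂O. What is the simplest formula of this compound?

mol C = 0.268 g CO₂ ÷ 44.009 g/mol = 0.006090 mol
mol H = 2 × 0.220 g H₂O ÷ 18.015 g/mol = 0.02442 mol
Divide by the smallest (0.006090 mol): C 1.000, H 4.011

CH4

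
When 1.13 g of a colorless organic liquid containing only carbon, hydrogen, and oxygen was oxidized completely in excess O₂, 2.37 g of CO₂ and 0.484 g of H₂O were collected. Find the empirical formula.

mol C = 2.37 g CO₂ ÷ 44.009 g/mol = 0.05385 mol
mol H = 2 × 0.484 g H₂O ÷ 18.015 g/mol = 0.05373 mol
mass O = 1.13 − (0.6468 + 0.05416) = 0.4290 g → mol O = 0.4290 ÷ 15.999 = 0.02682 mol
Divide by the smallest (0.02682 mol): C 2.008, H 2.004, O 1.000

C2H2O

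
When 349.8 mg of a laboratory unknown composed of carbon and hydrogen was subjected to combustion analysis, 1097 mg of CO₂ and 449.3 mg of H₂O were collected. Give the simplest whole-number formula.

mol C = 1.097 g CO₂ ÷ 44.009 g/mol = 0.024927 mol
mol H = 2 × 0.4493 g H₂O ÷ 18.015 g/mol = 0.049881 mol
Divide by the smallest (0.024927 mol): C 1.000, H 2.001

CH2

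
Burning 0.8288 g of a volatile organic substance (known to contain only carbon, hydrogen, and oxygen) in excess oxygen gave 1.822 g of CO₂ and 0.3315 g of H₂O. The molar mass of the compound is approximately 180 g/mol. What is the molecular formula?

mol C = 1.822 g CO₂ ÷ 44.009 g/mol = 0.041401 mol
mol H = 2 × 0.3315 g H₂O ÷ 18.015 g/mol = 0.036803 mol
mass O = 0.8288 − (0.49726 + 0.037097) = 0.29444 g → mol O = 0.29444 ÷ 15.999 = 0.018404 mol
Divide by the smallest (0.018404 mol): C 2.250, H 2.000, O 1.000
Multiplying each by 4 gives whole numbers: C 9.00, H 8.00, O 4.00
Empirical formula: C9H8O4
Empirical-formula mass = 180.16 g/mol; 180 ÷ 180.16 ≈ 1, so the molecular formula is C9H8O4.

C9H8O4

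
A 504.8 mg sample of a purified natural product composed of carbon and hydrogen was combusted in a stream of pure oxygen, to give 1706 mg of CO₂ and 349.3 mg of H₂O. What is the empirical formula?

CH

mol C = 1.706 g CO₂ ÷ 44.009 g/mol = 0.038765 mol
mol H = 2 × 0.3493 g H₂O ÷ 18.015 g/mol = 0.038779 mol
Divide by the smallest (0.038765 mol): C 1.000, H 1.000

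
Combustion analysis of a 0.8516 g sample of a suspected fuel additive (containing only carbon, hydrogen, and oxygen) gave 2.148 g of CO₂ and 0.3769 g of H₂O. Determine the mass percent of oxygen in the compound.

mol C = 2.148 g CO₂ ÷ 44.009 g/mol = 0.048808 mol
mol H = 2 × 0.3769 g H₂O ÷ 18.015 g/mol = 0.041843 mol
mass O = 0.8516 − (0.58624 + 0.042178) = 0.22319 g → mol O = 0.22319 ÷ 15.999 = 0.013950 mol
mass % O = 0.22319 g ÷ 0.8516 g × 100%

26.21%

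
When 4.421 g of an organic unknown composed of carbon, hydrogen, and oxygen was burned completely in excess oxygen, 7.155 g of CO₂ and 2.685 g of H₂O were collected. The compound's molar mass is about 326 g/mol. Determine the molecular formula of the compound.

mol C = 7.155 g CO₂ ÷ 44.009 g/mol = 0.16258 mol
mol H = 2 × 2.685 g H₂O ÷ 18.015 g/mol = 0.29808 mol
mass O = 4.421 − (1.9528 + 0.30047) = 2.1678 g → mol O = 2.1678 ÷ 15.999 = 0.13549 mol
Divide by the smallest (0.13549 mol): C 1.200, H 2.200, O 1.000
Multiplying each by 5 gives whole numbers: C 6.00, H 11.00, O 5.00
Empirical formula: C6H11O5
Empirical-formula mass = 163.15 g/mol; 326 ÷ 163.15 ≈ 2, so the molecular formula is C12H22O10.

C12H22O10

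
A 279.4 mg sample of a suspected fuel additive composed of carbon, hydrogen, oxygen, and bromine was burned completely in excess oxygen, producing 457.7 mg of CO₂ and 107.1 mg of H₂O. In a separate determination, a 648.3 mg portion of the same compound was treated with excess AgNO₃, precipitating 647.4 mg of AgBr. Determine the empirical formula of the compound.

C7H8BrO

mol C = 0.4577 g CO₂ ÷ 44.009 g/mol = 0.010400 mol
mol H = 2 × 0.1071 g H₂O ÷ 18.015 g/mol = 0.011890 mol
From the AgBr data: mol Br per gram of compound = (0.6474 ÷ 187.772) ÷ 0.6483 = 0.0053182 mol/g, so in the 0.2794 g combustion sample mol Br = 0.0014859 mol
mass O = 0.2794 − (0.12492 + 0.011985 + 0.11873) = 0.023769 g → mol O = 0.023769 ÷ 15.999 = 0.0014856 mol
Divide by the smallest (0.0014856 mol): C 7.001, H 8.003, Br 1.000, O 1.000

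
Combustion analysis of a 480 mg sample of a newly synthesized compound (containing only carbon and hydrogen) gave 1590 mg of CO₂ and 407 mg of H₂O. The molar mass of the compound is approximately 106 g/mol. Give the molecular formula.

C8H10

mol C = 1.59 g CO₂ ÷ 44.009 g/mol = 0.03613 mol
mol H = 2 × 0.407 g H₂O ÷ 18.015 g/mol = 0.04518 mol
Divide by the smallest (0.03613 mol): C 1.000, H 1.251
Multiplying each by 4 gives whole numbers: C 4.00, H 5.00
Empirical formula: C4H5
Empirical-formula mass = 53.08 g/mol; 106 ÷ 53.08 ≈ 2, so the molecular formula is C8H10.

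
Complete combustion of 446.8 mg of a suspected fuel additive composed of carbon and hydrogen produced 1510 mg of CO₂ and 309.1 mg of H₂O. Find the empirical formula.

CH

mol C = 1.510 g CO₂ ÷ 44.009 g/mol = 0.034311 mol
mol H = 2 × 0.3091 g H₂O ÷ 18.015 g/mol = 0.034316 mol
Divide by the smallest (0.034311 mol): C 1.000, H 1.000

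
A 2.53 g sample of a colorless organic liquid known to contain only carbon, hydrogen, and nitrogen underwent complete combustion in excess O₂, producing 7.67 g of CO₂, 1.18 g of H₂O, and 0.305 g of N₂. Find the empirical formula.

C8H6N

mol C = 7.67 g CO₂ ÷ 44.009 g/mol = 0.1743 mol
mol H = 2 × 1.18 g H₂O ÷ 18.015 g/mol = 0.1310 mol
mol N = 2 × 0.305 g N₂ ÷ 28.014 g/mol = 0.02177 mol
Divide by the smallest (0.02177 mol): C 8.004, H 6.016, N 1.000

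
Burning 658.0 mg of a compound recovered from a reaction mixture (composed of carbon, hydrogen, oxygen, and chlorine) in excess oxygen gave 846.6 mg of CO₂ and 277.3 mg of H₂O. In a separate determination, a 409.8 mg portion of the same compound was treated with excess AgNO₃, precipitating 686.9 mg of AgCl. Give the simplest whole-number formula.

C5H8Cl2O2

mol C = 0.8466 g CO₂ ÷ 44.009 g/mol = 0.019237 mol
mol H = 2 × 0.2773 g H₂O ÷ 18.015 g/mol = 0.030785 mol
From the AgCl data: mol Cl per gram of compound = (0.6869 ÷ 143.318) ÷ 0.4098 = 0.011696 mol/g, so in the 0.6580 g combustion sample mol Cl = 0.0076957 mol
mass O = 0.6580 − (0.23106 + 0.031032 + 0.27281) = 0.12310 g → mol O = 0.12310 ÷ 15.999 = 0.0076943 mol
Divide by the smallest (0.0076943 mol): C 2.500, H 4.001, Cl 1.000, O 1.000
Multiplying each by 2 gives whole numbers: C 5.00, H 8.00, Cl 2.00, O 2.00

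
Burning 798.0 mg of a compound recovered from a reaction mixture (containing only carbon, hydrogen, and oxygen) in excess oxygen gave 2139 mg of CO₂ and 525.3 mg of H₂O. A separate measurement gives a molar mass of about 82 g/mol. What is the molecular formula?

mol C = 2.139 g CO₂ ÷ 44.009 g/mol = 0.048604 mol
mol H = 2 × 0.5253 g H₂O ÷ 18.015 g/mol = 0.058318 mol
mass O = 0.7980 − (0.58378 + 0.058785) = 0.15544 g → mol O = 0.15544 ÷ 15.999 = 0.0097154 mol
Divide by the smallest (0.0097154 mol): C 5.003, H 6.003, O 1.000
Empirical formula: C5H6O
Empirical-formula mass = 82.10 g/mol; 82 ÷ 82.10 ≈ 1, so the molecular formula is C5H6O.

C5H6O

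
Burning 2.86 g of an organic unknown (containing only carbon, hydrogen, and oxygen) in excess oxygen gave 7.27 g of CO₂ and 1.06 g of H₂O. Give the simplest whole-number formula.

mol C = 7.27 g CO₂ ÷ 44.009 g/mol = 0.1652 mol
mol H = 2 × 1.06 g H₂O ÷ 18.015 g/mol = 0.1177 mol
mass O = 2.86 − (1.984 + 0.1186) = 0.7572 g → mol O = 0.7572 ÷ 15.999 = 0.04733 mol
Divide by the smallest (0.04733 mol): C 3.490, H 2.486, O 1.000
Multiplying each by 2 gives whole numbers: C 6.98, H 4.97, O 2.00

C7H5O2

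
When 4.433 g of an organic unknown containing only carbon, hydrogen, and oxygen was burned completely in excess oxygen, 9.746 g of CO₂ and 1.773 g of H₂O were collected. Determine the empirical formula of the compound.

C9H8O4

mol C = 9.746 g CO₂ ÷ 44.009 g/mol = 0.22145 mol
mol H = 2 × 1.773 g H₂O ÷ 18.015 g/mol = 0.19684 mol
mass O = 4.433 − (2.6599 + 0.19841) = 1.5747 g → mol O = 1.5747 ÷ 15.999 = 0.098425 mol
Divide by the smallest (0.098425 mol): C 2.250, H 2.000, O 1.000
Multiplying each by 4 gives whole numbers: C 9.00, H 8.00, O 4.00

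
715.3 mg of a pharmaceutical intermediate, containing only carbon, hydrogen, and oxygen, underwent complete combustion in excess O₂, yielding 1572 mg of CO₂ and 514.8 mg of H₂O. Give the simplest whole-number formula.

C5H8O2

mol C = 1.572 g CO₂ ÷ 44.009 g/mol = 0.035720 mol
mol H = 2 × 0.5148 g H₂O ÷ 18.015 g/mol = 0.057152 mol
mass O = 0.7153 − (0.42903 + 0.057610) = 0.22866 g → mol O = 0.22866 ÷ 15.999 = 0.014292 mol
Divide by the smallest (0.014292 mol): C 2.499, H 3.999, O 1.000
Multiplying each by 2 gives whole numbers: C 5.00, H 8.00, O 2.00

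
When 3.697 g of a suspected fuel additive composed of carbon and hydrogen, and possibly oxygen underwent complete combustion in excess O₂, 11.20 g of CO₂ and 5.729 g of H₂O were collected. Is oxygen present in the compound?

no

mol C = 11.20 g CO₂ ÷ 44.009 g/mol = 0.25449 mol
mol H = 2 × 5.729 g H₂O ÷ 18.015 g/mol = 0.63603 mol
C and H together account for 3.6978 g — essentially the entire 3.697 g sample — so the compound contains no oxygen.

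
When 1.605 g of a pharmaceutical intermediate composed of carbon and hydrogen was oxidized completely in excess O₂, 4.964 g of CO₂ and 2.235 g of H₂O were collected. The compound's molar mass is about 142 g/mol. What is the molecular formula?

C10H22

mol C = 4.964 g CO₂ ÷ 44.009 g/mol = 0.11280 mol
mol H = 2 × 2.235 g H₂O ÷ 18.015 g/mol = 0.24813 mol
Divide by the smallest (0.11280 mol): C 1.000, H 2.200
Multiplying each by 5 gives whole numbers: C 5.00, H 11.00
Empirical formula: C5H11
Empirical-formula mass = 71.14 g/mol; 142 ÷ 71.14 ≈ 2, so the molecular formula is C10H22.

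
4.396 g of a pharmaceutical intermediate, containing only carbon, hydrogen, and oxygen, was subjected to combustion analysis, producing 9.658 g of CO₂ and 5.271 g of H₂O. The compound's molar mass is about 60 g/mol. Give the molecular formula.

mol C = 9.658 g CO₂ ÷ 44.009 g/mol = 0.21946 mol
mol H = 2 × 5.271 g H₂O ÷ 18.015 g/mol = 0.58518 mol
mass O = 4.396 − (2.6359 + 0.58986) = 1.1703 g → mol O = 1.1703 ÷ 15.999 = 0.073146 mol
Divide by the smallest (0.073146 mol): C 3.000, H 8.000, O 1.000
Empirical formula: C3H8O
Empirical-formula mass = 60.10 g/mol; 60 ÷ 60.10 ≈ 1, so the molecular formula is C3H8O.

C3H8O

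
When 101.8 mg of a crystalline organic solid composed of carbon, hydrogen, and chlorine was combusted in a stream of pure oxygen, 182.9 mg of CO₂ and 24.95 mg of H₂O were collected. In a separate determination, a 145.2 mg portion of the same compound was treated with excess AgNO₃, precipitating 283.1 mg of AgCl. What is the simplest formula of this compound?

C3H2Cl

mol C = 0.1829 g CO₂ ÷ 44.009 g/mol = 0.0041560 mol
mol H = 2 × 0.02495 g H₂O ÷ 18.015 g/mol = 0.0027699 mol
From the AgCl data: mol Cl per gram of compound = (0.2831 ÷ 143.318) ÷ 0.1452 = 0.013604 mol/g, so in the 0.1018 g combustion sample mol Cl = 0.0013849 mol
Divide by the smallest (0.0013849 mol): C 3.001, H 2.000, Cl 1.000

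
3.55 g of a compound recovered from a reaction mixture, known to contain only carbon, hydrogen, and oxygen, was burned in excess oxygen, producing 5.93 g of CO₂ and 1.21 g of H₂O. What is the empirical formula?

mol C = 5.93 g CO₂ ÷ 44.009 g/mol = 0.1347 mol
mol H = 2 × 1.21 g H₂O ÷ 18.015 g/mol = 0.1343 mol
mass O = 3.55 − (1.618 + 0.1354) = 1.796 g → mol O = 1.796 ÷ 15.999 = 0.1123 mol
Divide by the smallest (0.1123 mol): C 1.200, H 1.197, O 1.000
Multiplying each by 5 gives whole numbers: C 6.00, H 5.98, O 5.00

C6H6O5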